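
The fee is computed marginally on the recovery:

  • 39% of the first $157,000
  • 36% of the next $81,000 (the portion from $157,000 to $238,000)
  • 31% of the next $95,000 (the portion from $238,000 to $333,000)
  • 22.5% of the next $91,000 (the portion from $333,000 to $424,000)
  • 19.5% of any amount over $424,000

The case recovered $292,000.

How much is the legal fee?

First $157,000 at 39% = $61,230.00
Next $81,000 at 36% = $29,160.00
Remaining $54,000 at 31% = $16,740.00
Fee: $61,230.00 + $29,160.00 + $16,740.00 = $107,130.00

$107,130.00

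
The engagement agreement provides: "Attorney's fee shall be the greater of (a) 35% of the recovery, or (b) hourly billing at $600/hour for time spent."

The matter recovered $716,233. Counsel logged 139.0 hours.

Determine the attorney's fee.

$250,681.55

(a) 35% of $716,233 = $250,681.55
(b) 139.0 × $600 = $83,400.00
The greater is (a): $250,681.55.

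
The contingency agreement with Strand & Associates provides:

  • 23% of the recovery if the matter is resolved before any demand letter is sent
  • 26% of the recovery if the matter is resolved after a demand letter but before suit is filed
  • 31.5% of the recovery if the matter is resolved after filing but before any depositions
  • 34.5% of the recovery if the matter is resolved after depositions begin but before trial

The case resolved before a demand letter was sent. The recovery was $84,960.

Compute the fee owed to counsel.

The matter resolved before a demand letter was sent, so the 23% rate applies.
$84,960 × 23% = $19,540.80

$19,540.80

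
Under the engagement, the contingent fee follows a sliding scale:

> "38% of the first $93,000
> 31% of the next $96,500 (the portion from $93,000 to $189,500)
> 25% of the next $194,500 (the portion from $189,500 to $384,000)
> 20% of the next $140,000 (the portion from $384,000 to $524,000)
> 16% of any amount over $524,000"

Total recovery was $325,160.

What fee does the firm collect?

First $93,000 at 38% = $35,340.00
Next $96,500 at 31% = $29,915.00
Remaining $135,660 at 25% = $33,915.00
Fee: $35,340.00 + $29,915.00 + $33,915.00 = $99,170.00

$99,170.00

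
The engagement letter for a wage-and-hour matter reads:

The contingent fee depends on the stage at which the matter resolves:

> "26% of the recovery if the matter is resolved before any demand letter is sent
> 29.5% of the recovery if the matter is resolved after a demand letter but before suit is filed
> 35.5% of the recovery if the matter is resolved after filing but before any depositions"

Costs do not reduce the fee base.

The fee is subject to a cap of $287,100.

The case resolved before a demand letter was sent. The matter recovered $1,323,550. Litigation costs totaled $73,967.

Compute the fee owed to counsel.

$287,100.00

Fee base is the gross recovery, $1,323,550; costs are reimbursed separately.
The matter resolved before a demand letter was sent, so the 26% rate applies.
$1,323,550 × 26% = $344,123.00
$344,123.00 exceeds the $287,100 cap, so the fee is capped at $287,100.00.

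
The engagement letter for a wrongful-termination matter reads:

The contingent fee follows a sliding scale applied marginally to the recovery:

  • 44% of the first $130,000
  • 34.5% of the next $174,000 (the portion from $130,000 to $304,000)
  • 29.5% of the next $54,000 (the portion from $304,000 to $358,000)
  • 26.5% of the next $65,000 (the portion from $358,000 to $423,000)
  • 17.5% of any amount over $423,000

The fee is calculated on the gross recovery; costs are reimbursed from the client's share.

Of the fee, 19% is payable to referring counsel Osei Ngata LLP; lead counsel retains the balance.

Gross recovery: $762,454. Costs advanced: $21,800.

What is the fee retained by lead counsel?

Fee base is the gross recovery, $762,454; costs are reimbursed separately.
First $130,000 at 44% = $57,200.00
Next $174,000 at 34.5% = $60,030.00
Next $54,000 at 29.5% = $15,930.00
Next $65,000 at 26.5% = $17,225.00
Remaining $339,454 at 17.5% = $59,404.45
Fee: $57,200.00 + $60,030.00 + $15,930.00 + $17,225.00 + $59,404.45 = $209,789.45
Referral share: 19% of $209,789.45 = $39,860.00; lead counsel retains $209,789.45 − $39,860.00 = $169,929.45.

$169,929.45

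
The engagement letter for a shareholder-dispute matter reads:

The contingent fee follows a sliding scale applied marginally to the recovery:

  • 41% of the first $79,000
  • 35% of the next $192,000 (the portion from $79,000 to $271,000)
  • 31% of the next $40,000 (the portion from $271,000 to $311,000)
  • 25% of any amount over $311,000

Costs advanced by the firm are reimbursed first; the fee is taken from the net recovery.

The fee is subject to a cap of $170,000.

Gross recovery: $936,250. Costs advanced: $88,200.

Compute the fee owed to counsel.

$170,000.00

Fee base (net of costs): $936,250 − $88,200 = $848,050
First $79,000 at 41% = $32,390.00
Next $192,000 at 35% = $67,200.00
Next $40,000 at 31% = $12,400.00
Remaining $537,050 at 25% = $134,262.50
Fee: $32,390.00 + $67,200.00 + $12,400.00 + $134,262.50 = $246,252.50
$246,252.50 exceeds the $170,000 cap, so the fee is capped at $170,000.00.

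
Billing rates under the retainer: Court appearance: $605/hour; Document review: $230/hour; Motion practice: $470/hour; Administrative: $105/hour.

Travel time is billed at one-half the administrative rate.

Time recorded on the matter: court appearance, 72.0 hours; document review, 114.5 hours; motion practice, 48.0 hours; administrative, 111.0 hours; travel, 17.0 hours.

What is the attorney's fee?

$105,002.50

Court appearance: 72.0 × $605 = $43,560.00
Document review: 114.5 × $230 = $26,335.00
Motion practice: 48.0 × $470 = $22,560.00
Administrative: 111.0 × $105 = $11,655.00
Subtotal: $43,560.00 + $26,335.00 + $22,560.00 + $11,655.00 = $104,110.00
Travel: 17.0 × ($105 ÷ 2) = 17.0 × $52.50 = $892.50
Total: $104,110.00 + $892.50 = $105,002.50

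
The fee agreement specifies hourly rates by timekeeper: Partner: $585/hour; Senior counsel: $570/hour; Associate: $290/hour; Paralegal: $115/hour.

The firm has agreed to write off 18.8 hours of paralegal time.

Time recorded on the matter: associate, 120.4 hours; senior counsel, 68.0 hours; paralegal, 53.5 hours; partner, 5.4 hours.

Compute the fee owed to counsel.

$80,825.50

Partner: 5.4 × $585 = $3,159.00
Senior counsel: 68.0 × $570 = $38,760.00
Associate: 120.4 × $290 = $34,916.00
Paralegal: 53.5 × $115 = $6,152.50
Subtotal: $82,987.50
Write-off: 18.8 × $115 = $2,162.00
Total: $82,987.50 − $2,162.00 = $80,825.50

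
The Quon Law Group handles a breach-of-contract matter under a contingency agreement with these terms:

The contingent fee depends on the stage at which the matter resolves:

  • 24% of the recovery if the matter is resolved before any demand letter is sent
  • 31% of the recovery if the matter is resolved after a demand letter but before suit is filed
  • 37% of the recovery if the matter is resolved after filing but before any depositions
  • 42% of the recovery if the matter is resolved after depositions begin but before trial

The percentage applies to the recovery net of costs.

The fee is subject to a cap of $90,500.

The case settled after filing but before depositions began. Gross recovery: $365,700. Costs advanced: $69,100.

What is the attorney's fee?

Fee base (net of costs): $365,700 − $69,100 = $296,600
The matter settled after filing but before depositions began, so the 37% rate applies.
$296,600 × 37% = $109,742.00
$109,742.00 exceeds the $90,500 cap, so the fee is capped at $90,500.00.

$90,500.00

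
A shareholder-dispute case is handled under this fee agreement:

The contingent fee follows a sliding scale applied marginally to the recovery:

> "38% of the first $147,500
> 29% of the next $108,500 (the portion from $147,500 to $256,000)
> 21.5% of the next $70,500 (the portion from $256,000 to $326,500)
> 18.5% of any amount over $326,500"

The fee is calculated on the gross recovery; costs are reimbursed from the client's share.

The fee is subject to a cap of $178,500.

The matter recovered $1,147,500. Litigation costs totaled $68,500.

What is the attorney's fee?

$178,500.00

Fee base is the gross recovery, $1,147,500; costs are reimbursed separately.
First $147,500 at 38% = $56,050.00
Next $108,500 at 29% = $31,465.00
Next $70,500 at 21.5% = $15,157.50
Remaining $821,000 at 18.5% = $151,885.00
Fee: $56,050.00 + $31,465.00 + $15,157.50 + $151,885.00 = $254,557.50
$254,557.50 exceeds the $178,500 cap, so the fee is capped at $178,500.00.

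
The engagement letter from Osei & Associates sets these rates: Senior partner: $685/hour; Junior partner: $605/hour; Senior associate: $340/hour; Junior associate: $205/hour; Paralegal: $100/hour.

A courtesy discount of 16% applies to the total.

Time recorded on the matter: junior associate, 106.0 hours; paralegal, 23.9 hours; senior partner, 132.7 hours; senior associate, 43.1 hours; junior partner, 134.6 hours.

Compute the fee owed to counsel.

$177,329.46

Senior partner: 132.7 × $685 = $90,899.50
Junior partner: 134.6 × $605 = $81,433.00
Senior associate: 43.1 × $340 = $14,654.00
Junior associate: 106.0 × $205 = $21,730.00
Paralegal: 23.9 × $100 = $2,390.00
Subtotal: $211,106.50
Less 16% discount: −$33,777.04
Total: $211,106.50 − $33,777.04 = $177,329.46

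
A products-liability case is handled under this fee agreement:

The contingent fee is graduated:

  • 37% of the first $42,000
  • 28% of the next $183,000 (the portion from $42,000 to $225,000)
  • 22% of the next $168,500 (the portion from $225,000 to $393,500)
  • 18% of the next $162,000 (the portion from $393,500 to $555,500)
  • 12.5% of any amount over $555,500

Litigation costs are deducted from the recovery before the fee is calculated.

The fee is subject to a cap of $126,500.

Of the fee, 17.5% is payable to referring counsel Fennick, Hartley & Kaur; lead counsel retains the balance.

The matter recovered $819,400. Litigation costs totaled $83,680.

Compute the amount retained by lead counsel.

$104,362.50

Fee base (net of costs): $819,400 − $83,680 = $735,720
First $42,000 at 37% = $15,540.00
Next $183,000 at 28% = $51,240.00
Next $168,500 at 22% = $37,070.00
Next $162,000 at 18% = $29,160.00
Remaining $180,220 at 12.5% = $22,527.50
Fee: $15,540.00 + $51,240.00 + $37,070.00 + $29,160.00 + $22,527.50 = $155,537.50
$155,537.50 exceeds the $126,500 cap, so the fee is capped at $126,500.00.
Referral share: 17.5% of $126,500.00 = $22,137.50; lead counsel retains $126,500.00 − $22,137.50 = $104,362.50.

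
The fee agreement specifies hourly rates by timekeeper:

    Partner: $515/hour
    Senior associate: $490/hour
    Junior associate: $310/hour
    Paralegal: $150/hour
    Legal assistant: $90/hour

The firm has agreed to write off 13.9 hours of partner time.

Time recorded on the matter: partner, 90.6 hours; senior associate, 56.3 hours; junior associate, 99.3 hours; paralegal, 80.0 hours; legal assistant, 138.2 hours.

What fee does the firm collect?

Partner: 90.6 × $515 = $46,659.00
Senior associate: 56.3 × $490 = $27,587.00
Junior associate: 99.3 × $310 = $30,783.00
Paralegal: 80.0 × $150 = $12,000.00
Legal assistant: 138.2 × $90 = $12,438.00
Subtotal: $129,467.00
Write-off: 13.9 × $515 = $7,158.50
Total: $129,467.00 − $7,158.50 = $122,308.50

$122,308.50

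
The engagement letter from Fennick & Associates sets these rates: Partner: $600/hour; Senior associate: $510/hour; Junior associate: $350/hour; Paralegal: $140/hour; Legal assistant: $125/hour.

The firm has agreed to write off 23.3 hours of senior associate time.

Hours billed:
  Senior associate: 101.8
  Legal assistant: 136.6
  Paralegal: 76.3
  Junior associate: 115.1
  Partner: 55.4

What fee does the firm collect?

$141,317.00

Partner: 55.4 × $600 = $33,240.00
Senior associate: 101.8 × $510 = $51,918.00
Junior associate: 115.1 × $350 = $40,285.00
Paralegal: 76.3 × $140 = $10,682.00
Legal assistant: 136.6 × $125 = $17,075.00
Subtotal: $153,200.00
Write-off: 23.3 × $510 = $11,883.00
Total: $153,200.00 − $11,883.00 = $141,317.00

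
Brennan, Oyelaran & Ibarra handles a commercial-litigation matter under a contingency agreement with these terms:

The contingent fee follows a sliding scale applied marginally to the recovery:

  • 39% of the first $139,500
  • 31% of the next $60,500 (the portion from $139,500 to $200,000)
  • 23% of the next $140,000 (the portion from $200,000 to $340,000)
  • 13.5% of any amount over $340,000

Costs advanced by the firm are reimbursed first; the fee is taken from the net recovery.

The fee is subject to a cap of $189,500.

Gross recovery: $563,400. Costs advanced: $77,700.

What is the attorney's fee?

Fee base (net of costs): $563,400 − $77,700 = $485,700
First $139,500 at 39% = $54,405.00
Next $60,500 at 31% = $18,755.00
Next $140,000 at 23% = $32,200.00
Remaining $145,700 at 13.5% = $19,669.50
Fee: $54,405.00 + $18,755.00 + $32,200.00 + $19,669.50 = $125,029.50
$125,029.50 is under the $189,500 cap.

$125,029.50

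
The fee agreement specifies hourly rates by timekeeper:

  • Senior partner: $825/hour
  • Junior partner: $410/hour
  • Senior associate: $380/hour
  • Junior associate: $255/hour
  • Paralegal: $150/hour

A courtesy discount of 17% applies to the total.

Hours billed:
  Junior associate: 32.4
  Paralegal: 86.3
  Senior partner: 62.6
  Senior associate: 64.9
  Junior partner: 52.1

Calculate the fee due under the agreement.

$98,666.25

Senior partner: 62.6 × $825 = $51,645.00
Junior partner: 52.1 × $410 = $21,361.00
Senior associate: 64.9 × $380 = $24,662.00
Junior associate: 32.4 × $255 = $8,262.00
Paralegal: 86.3 × $150 = $12,945.00
Subtotal: $118,875.00
Less 17% discount: −$20,208.75
Total: $118,875.00 − $20,208.75 = $98,666.25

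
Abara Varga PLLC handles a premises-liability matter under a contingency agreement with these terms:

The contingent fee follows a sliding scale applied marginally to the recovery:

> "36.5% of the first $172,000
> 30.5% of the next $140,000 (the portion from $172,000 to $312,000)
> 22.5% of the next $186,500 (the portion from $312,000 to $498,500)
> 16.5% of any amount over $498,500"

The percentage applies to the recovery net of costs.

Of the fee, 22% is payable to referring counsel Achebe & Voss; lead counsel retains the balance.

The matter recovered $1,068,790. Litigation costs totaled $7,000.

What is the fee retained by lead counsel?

Fee base (net of costs): $1,068,790 − $7,000 = $1,061,790
First $172,000 at 36.5% = $62,780.00
Next $140,000 at 30.5% = $42,700.00
Next $186,500 at 22.5% = $41,962.50
Remaining $563,290 at 16.5% = $92,942.85
Fee: $62,780.00 + $42,700.00 + $41,962.50 + $92,942.85 = $240,385.35
Referral share: 22% of $240,385.35 = $52,884.78; lead counsel retains $240,385.35 − $52,884.78 = $187,500.57.

$187,500.57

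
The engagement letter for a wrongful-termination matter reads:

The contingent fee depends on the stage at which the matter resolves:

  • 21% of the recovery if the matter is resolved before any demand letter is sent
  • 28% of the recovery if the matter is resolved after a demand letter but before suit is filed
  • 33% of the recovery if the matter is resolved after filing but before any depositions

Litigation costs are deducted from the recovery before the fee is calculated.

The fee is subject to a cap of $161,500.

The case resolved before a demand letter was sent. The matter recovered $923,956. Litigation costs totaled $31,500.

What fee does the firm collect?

$161,500.00

Fee base (net of costs): $923,956 − $31,500 = $892,456
The matter resolved before a demand letter was sent, so the 21% rate applies.
$892,456 × 21% = $187,415.76
$187,415.76 exceeds the $161,500 cap, so the fee is capped at $161,500.00.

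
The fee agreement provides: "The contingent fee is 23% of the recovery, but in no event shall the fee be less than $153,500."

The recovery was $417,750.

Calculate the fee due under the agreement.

$153,500.00

23% of $417,750 = $96,082.50
That is below the $153,500 minimum, so the minimum applies.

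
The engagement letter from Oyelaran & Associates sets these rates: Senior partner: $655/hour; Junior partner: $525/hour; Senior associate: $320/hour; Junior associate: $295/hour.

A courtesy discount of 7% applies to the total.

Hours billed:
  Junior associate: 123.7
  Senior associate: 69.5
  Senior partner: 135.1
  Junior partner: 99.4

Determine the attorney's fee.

$185,448.51

Senior partner: 135.1 × $655 = $88,490.50
Junior partner: 99.4 × $525 = $52,185.00
Senior associate: 69.5 × $320 = $22,240.00
Junior associate: 123.7 × $295 = $36,491.50
Subtotal: $199,407.00
Less 7% discount: −$13,958.49
Total: $199,407.00 − $13,958.49 = $185,448.51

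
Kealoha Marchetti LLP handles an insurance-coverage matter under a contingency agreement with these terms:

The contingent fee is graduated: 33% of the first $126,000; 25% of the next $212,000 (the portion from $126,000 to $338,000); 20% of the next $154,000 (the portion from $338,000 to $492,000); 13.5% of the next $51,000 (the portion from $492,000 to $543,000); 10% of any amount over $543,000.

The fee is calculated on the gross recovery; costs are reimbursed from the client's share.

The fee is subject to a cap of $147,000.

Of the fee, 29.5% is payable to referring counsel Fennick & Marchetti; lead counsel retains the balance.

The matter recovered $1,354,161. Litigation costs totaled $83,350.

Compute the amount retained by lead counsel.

Fee base is the gross recovery, $1,354,161; costs are reimbursed separately.
First $126,000 at 33% = $41,580.00
Next $212,000 at 25% = $53,000.00
Next $154,000 at 20% = $30,800.00
Next $51,000 at 13.5% = $6,885.00
Remaining $811,161 at 10% = $81,116.10
Fee: $41,580.00 + $53,000.00 + $30,800.00 + $6,885.00 + $81,116.10 = $213,381.10
$213,381.10 exceeds the $147,000 cap, so the fee is capped at $147,000.00.
Referral share: 29.5% of $147,000.00 = $43,365.00; lead counsel retains $147,000.00 − $43,365.00 = $103,635.00.

$103,635.00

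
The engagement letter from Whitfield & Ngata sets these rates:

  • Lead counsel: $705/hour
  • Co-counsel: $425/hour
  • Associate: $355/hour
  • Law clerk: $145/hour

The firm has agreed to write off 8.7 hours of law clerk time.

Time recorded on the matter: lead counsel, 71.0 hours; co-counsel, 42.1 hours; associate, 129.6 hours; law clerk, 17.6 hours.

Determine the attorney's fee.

$115,246.00

Lead counsel: 71.0 × $705 = $50,055.00
Co-counsel: 42.1 × $425 = $17,892.50
Associate: 129.6 × $355 = $46,008.00
Law clerk: 17.6 × $145 = $2,552.00
Subtotal: $116,507.50
Write-off: 8.7 × $145 = $1,261.50
Total: $116,507.50 − $1,261.50 = $115,246.00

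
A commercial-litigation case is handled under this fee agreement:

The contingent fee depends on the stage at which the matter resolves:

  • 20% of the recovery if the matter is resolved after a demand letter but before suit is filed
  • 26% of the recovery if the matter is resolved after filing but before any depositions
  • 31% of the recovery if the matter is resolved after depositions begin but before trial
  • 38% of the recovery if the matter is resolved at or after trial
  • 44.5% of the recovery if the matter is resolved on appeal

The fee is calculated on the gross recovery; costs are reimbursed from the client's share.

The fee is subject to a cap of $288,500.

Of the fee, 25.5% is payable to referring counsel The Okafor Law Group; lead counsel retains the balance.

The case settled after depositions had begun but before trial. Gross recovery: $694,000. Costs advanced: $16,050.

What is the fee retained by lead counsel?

$160,279.30

Fee base is the gross recovery, $694,000; costs are reimbursed separately.
The matter settled after depositions had begun but before trial, so the 31% rate applies.
$694,000 × 31% = $215,140.00
$215,140.00 is under the $288,500 cap.
Referral share: 25.5% of $215,140.00 = $54,860.70; lead counsel retains $215,140.00 − $54,860.70 = $160,279.30.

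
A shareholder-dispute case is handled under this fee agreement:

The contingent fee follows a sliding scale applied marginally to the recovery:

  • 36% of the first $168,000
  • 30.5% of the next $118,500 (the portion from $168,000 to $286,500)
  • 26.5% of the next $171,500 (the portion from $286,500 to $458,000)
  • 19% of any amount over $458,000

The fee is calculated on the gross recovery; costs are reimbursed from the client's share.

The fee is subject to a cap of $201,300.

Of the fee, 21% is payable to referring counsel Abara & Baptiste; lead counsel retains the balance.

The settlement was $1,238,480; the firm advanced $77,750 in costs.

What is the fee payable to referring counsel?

$42,273.00

Fee base is the gross recovery, $1,238,480; costs are reimbursed separately.
First $168,000 at 36% = $60,480.00
Next $118,500 at 30.5% = $36,142.50
Next $171,500 at 26.5% = $45,447.50
Remaining $780,480 at 19% = $148,291.20
Fee: $60,480.00 + $36,142.50 + $45,447.50 + $148,291.20 = $290,361.20
$290,361.20 exceeds the $201,300 cap, so the fee is capped at $201,300.00.
Referral share: 21% of $201,300.00 = $42,273.00; lead counsel retains $201,300.00 − $42,273.00 = $159,027.00.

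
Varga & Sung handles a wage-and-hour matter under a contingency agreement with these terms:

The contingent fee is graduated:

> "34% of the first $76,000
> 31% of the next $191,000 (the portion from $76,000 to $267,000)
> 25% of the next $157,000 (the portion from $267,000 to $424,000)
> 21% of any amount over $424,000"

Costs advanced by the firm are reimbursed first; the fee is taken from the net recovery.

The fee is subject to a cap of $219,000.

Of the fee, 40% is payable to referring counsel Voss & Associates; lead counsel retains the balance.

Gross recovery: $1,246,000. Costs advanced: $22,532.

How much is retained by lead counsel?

$131,400.00

Fee base (net of costs): $1,246,000 − $22,532 = $1,223,468
First $76,000 at 34% = $25,840.00
Next $191,000 at 31% = $59,210.00
Next $157,000 at 25% = $39,250.00
Remaining $799,468 at 21% = $167,888.28
Fee: $25,840.00 + $59,210.00 + $39,250.00 + $167,888.28 = $292,188.28
$292,188.28 exceeds the $219,000 cap, so the fee is capped at $219,000.00.
Referral share: 40% of $219,000.00 = $87,600.00; lead counsel retains $219,000.00 − $87,600.00 = $131,400.00.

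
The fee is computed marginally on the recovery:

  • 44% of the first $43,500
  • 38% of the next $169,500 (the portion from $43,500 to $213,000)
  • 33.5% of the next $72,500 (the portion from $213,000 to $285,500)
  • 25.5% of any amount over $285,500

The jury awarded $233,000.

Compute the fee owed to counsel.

First $43,500 at 44% = $19,140.00
Next $169,500 at 38% = $64,410.00
Remaining $20,000 at 33.5% = $6,700.00
Fee: $19,140.00 + $64,410.00 + $6,700.00 = $90,250.00

$90,250.00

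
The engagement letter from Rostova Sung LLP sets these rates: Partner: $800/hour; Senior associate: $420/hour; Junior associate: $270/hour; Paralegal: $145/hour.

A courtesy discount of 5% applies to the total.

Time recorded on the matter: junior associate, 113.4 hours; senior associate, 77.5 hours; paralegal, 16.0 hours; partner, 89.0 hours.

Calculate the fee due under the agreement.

$129,853.60

Partner: 89.0 × $800 = $71,200.00
Senior associate: 77.5 × $420 = $32,550.00
Junior associate: 113.4 × $270 = $30,618.00
Paralegal: 16.0 × $145 = $2,320.00
Subtotal: $136,688.00
Less 5% discount: −$6,834.40
Total: $136,688.00 − $6,834.40 = $129,853.60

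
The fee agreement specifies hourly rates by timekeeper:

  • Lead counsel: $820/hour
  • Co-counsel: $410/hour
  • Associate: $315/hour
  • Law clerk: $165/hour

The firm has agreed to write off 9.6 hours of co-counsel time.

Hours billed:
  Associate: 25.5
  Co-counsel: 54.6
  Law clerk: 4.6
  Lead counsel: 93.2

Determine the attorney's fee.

Lead counsel: 93.2 × $820 = $76,424.00
Co-counsel: 54.6 × $410 = $22,386.00
Associate: 25.5 × $315 = $8,032.50
Law clerk: 4.6 × $165 = $759.00
Subtotal: $107,601.50
Write-off: 9.6 × $410 = $3,936.00
Total: $107,601.50 − $3,936.00 = $103,665.50

$103,665.50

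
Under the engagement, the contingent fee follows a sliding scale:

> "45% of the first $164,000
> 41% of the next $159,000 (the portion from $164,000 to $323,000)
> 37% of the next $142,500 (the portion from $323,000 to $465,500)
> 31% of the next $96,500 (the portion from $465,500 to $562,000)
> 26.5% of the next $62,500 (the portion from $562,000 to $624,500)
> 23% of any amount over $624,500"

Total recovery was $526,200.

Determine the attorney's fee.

$210,532.00

First $164,000 at 45% = $73,800.00
Next $159,000 at 41% = $65,190.00
Next $142,500 at 37% = $52,725.00
Remaining $60,700 at 31% = $18,817.00
Fee: $73,800.00 + $65,190.00 + $52,725.00 + $18,817.00 = $210,532.00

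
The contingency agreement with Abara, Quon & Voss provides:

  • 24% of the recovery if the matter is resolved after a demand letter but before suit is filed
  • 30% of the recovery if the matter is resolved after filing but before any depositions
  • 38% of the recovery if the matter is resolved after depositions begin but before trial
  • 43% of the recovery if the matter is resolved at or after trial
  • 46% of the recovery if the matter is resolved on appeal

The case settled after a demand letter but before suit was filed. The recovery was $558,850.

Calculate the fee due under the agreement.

$134,124.00

The matter settled after a demand letter but before suit was filed, so the 24% rate applies.
$558,850 × 24% = $134,124.00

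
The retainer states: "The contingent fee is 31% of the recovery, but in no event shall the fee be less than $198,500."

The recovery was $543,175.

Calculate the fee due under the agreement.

31% of $543,175 = $168,384.25
That is below the $198,500 minimum, so the minimum applies.

$198,500.00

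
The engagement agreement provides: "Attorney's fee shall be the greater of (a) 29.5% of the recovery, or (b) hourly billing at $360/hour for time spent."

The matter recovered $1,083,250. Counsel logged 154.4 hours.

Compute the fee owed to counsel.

$319,558.75

(a) 29.5% of $1,083,250 = $319,558.75
(b) 154.4 × $360 = $55,584.00
The greater is (a): $319,558.75.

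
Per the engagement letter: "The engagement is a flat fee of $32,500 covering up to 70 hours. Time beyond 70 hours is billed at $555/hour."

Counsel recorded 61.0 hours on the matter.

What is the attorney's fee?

61.0 hours is within the 70-hour scope; only the flat fee applies.

$32,500.00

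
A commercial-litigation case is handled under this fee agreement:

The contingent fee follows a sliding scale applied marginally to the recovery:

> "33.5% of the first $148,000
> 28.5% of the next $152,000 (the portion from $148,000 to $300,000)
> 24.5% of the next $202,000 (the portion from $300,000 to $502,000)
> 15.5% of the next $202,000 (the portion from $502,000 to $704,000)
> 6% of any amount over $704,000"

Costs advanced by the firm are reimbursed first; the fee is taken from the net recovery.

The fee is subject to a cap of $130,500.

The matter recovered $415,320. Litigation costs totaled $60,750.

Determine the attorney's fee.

Fee base (net of costs): $415,320 − $60,750 = $354,570
First $148,000 at 33.5% = $49,580.00
Next $152,000 at 28.5% = $43,320.00
Remaining $54,570 at 24.5% = $13,369.65
Fee: $49,580.00 + $43,320.00 + $13,369.65 = $106,269.65
$106,269.65 is under the $130,500 cap.

$106,269.65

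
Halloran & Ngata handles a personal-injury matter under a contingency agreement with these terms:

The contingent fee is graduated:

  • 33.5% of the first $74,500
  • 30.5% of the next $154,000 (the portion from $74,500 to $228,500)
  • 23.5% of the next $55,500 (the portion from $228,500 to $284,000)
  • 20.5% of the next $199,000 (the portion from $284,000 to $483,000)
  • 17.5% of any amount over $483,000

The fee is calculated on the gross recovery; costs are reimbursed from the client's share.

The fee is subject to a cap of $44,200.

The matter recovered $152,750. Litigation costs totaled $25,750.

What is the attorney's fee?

$44,200.00

Fee base is the gross recovery, $152,750; costs are reimbursed separately.
First $74,500 at 33.5% = $24,957.50
Remaining $78,250 at 30.5% = $23,866.25
Fee: $24,957.50 + $23,866.25 = $48,823.75
$48,823.75 exceeds the $44,200 cap, so the fee is capped at $44,200.00.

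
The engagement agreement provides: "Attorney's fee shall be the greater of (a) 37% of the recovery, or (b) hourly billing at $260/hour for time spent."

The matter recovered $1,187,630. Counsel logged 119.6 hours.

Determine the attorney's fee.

(a) 37% of $1,187,630 = $439,423.10
(b) 119.6 × $260 = $31,096.00
The greater is (a): $439,423.10.

$439,423.10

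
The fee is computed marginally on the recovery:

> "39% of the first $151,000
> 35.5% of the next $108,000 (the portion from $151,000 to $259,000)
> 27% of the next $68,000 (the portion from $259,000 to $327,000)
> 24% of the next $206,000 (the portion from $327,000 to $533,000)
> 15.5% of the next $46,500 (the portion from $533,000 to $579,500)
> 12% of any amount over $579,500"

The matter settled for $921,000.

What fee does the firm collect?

First $151,000 at 39% = $58,890.00
Next $108,000 at 35.5% = $38,340.00
Next $68,000 at 27% = $18,360.00
Next $206,000 at 24% = $49,440.00
Next $46,500 at 15.5% = $7,207.50
Remaining $341,500 at 12% = $40,980.00
Fee: $58,890.00 + $38,340.00 + $18,360.00 + $49,440.00 + $7,207.50 + $40,980.00 = $213,217.50

$213,217.50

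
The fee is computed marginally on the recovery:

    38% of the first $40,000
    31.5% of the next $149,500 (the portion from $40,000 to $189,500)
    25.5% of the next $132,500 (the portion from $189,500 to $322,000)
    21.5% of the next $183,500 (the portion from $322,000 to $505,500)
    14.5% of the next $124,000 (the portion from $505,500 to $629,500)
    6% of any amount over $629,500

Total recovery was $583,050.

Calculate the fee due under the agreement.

First $40,000 at 38% = $15,200.00
Next $149,500 at 31.5% = $47,092.50
Next $132,500 at 25.5% = $33,787.50
Next $183,500 at 21.5% = $39,452.50
Remaining $77,550 at 14.5% = $11,244.75
Fee: $15,200.00 + $47,092.50 + $33,787.50 + $39,452.50 + $11,244.75 = $146,777.25

$146,777.25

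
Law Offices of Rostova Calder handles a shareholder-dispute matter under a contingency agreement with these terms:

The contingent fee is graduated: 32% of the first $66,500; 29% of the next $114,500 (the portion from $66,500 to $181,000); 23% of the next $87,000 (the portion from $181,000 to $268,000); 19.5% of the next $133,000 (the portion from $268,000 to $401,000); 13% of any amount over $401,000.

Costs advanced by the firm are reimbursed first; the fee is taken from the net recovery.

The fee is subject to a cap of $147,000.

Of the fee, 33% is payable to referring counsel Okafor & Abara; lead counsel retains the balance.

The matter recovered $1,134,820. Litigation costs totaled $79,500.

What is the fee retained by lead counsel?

$98,490.00

Fee base (net of costs): $1,134,820 − $79,500 = $1,055,320
First $66,500 at 32% = $21,280.00
Next $114,500 at 29% = $33,205.00
Next $87,000 at 23% = $20,010.00
Next $133,000 at 19.5% = $25,935.00
Remaining $654,320 at 13% = $85,061.60
Fee: $21,280.00 + $33,205.00 + $20,010.00 + $25,935.00 + $85,061.60 = $185,491.60
$185,491.60 exceeds the $147,000 cap, so the fee is capped at $147,000.00.
Referral share: 33% of $147,000.00 = $48,510.00; lead counsel retains $147,000.00 − $48,510.00 = $98,490.00.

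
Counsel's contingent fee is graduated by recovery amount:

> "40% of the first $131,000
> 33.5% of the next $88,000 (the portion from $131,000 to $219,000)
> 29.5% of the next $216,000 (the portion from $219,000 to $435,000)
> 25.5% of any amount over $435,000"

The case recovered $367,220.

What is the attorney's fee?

First $131,000 at 40% = $52,400.00
Next $88,000 at 33.5% = $29,480.00
Remaining $148,220 at 29.5% = $43,724.90
Fee: $52,400.00 + $29,480.00 + $43,724.90 = $125,604.90

$125,604.90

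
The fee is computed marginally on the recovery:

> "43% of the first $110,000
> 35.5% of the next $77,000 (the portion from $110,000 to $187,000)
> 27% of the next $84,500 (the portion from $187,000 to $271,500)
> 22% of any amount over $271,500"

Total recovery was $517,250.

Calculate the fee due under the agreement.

$151,515.00

First $110,000 at 43% = $47,300.00
Next $77,000 at 35.5% = $27,335.00
Next $84,500 at 27% = $22,815.00
Remaining $245,750 at 22% = $54,065.00
Fee: $47,300.00 + $27,335.00 + $22,815.00 + $54,065.00 = $151,515.00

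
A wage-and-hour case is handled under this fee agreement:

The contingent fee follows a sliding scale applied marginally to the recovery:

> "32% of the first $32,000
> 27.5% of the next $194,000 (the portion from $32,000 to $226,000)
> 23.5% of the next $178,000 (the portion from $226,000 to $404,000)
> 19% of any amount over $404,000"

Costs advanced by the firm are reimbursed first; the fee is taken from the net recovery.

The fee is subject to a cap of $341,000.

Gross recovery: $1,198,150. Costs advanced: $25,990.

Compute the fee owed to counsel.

Fee base (net of costs): $1,198,150 − $25,990 = $1,172,160
First $32,000 at 32% = $10,240.00
Next $194,000 at 27.5% = $53,350.00
Next $178,000 at 23.5% = $41,830.00
Remaining $768,160 at 19% = $145,950.40
Fee: $10,240.00 + $53,350.00 + $41,830.00 + $145,950.40 = $251,370.40
$251,370.40 is under the $341,000 cap.

$251,370.40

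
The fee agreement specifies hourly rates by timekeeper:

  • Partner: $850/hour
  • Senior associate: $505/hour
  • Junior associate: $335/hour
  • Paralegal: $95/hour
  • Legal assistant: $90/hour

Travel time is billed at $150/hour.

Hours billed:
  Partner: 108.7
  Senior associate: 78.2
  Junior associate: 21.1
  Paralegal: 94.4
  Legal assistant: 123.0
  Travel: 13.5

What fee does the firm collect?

$161,017.50

Partner: 108.7 × $850 = $92,395.00
Senior associate: 78.2 × $505 = $39,491.00
Junior associate: 21.1 × $335 = $7,068.50
Paralegal: 94.4 × $95 = $8,968.00
Legal assistant: 123.0 × $90 = $11,070.00
Subtotal: $92,395.00 + $39,491.00 + $7,068.50 + $8,968.00 + $11,070.00 = $158,992.50
Travel: 13.5 × $150 = $2,025.00
Total: $158,992.50 + $2,025.00 = $161,017.50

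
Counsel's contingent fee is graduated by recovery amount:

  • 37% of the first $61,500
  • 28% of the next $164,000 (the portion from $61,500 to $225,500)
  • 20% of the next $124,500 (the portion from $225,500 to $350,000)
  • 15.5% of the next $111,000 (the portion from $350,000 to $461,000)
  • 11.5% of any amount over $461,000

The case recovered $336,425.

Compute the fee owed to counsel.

$90,860.00

First $61,500 at 37% = $22,755.00
Next $164,000 at 28% = $45,920.00
Remaining $110,925 at 20% = $22,185.00
Fee: $22,755.00 + $45,920.00 + $22,185.00 = $90,860.00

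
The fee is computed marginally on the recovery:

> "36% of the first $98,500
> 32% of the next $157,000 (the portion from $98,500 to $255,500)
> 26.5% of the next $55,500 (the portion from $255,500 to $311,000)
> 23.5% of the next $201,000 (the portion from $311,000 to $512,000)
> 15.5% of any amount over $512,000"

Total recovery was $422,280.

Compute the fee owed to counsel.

First $98,500 at 36% = $35,460.00
Next $157,000 at 32% = $50,240.00
Next $55,500 at 26.5% = $14,707.50
Remaining $111,280 at 23.5% = $26,150.80
Fee: $35,460.00 + $50,240.00 + $14,707.50 + $26,150.80 = $126,558.30

$126,558.30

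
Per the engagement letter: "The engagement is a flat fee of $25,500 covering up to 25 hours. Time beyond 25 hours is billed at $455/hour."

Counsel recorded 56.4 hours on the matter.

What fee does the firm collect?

Flat fee: $25,500.00
Excess hours: 56.4 − 25 = 31.4
Overrun: 31.4 × $455 = $14,287.00
Total: $25,500.00 + $14,287.00 = $39,787.00

$39,787.00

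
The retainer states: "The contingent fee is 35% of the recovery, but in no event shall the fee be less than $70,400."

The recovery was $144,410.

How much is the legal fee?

$70,400.00

35% of $144,410 = $50,543.50
That is below the $70,400 minimum, so the minimum applies.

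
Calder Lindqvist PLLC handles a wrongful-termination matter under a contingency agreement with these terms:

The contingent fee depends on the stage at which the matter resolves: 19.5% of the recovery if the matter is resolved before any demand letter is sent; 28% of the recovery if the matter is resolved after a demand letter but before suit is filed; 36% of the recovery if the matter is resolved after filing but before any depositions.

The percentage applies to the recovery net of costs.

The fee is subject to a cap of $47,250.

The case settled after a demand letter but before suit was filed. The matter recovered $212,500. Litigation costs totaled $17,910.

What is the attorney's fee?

Fee base (net of costs): $212,500 − $17,910 = $194,590
The matter settled after a demand letter but before suit was filed, so the 28% rate applies.
$194,590 × 28% = $54,485.20
$54,485.20 exceeds the $47,250 cap, so the fee is capped at $47,250.00.

$47,250.00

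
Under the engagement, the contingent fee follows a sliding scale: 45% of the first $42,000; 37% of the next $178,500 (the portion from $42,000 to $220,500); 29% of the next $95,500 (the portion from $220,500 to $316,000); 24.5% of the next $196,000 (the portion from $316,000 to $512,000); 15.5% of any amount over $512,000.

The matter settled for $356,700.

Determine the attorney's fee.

$122,611.50

First $42,000 at 45% = $18,900.00
Next $178,500 at 37% = $66,045.00
Next $95,500 at 29% = $27,695.00
Remaining $40,700 at 24.5% = $9,971.50
Fee: $18,900.00 + $66,045.00 + $27,695.00 + $9,971.50 = $122,611.50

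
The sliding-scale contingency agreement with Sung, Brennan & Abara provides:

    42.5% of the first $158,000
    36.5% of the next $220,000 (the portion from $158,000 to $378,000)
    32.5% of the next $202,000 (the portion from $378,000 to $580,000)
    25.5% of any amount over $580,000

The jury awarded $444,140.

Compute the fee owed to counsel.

$168,945.50

First $158,000 at 42.5% = $67,150.00
Next $220,000 at 36.5% = $80,300.00
Remaining $66,140 at 32.5% = $21,495.50
Fee: $67,150.00 + $80,300.00 + $21,495.50 = $168,945.50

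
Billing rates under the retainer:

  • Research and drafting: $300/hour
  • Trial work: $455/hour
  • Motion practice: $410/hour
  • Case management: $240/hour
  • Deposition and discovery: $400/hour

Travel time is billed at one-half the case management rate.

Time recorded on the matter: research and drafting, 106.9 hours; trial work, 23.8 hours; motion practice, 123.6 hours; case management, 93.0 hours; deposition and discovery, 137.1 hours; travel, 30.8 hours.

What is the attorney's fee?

Research and drafting: 106.9 × $300 = $32,070.00
Trial work: 23.8 × $455 = $10,829.00
Motion practice: 123.6 × $410 = $50,676.00
Case management: 93.0 × $240 = $22,320.00
Deposition and discovery: 137.1 × $400 = $54,840.00
Subtotal: $32,070.00 + $10,829.00 + $50,676.00 + $22,320.00 + $54,840.00 = $170,735.00
Travel: 30.8 × ($240 ÷ 2) = 30.8 × $120.00 = $3,696.00
Total: $170,735.00 + $3,696.00 = $174,431.00

$174,431.00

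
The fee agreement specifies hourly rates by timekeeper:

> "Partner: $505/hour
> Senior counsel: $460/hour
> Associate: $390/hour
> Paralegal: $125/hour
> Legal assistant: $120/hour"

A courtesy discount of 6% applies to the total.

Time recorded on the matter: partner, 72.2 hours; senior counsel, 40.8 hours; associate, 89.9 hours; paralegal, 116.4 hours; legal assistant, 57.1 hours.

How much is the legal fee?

$104,990.48

Partner: 72.2 × $505 = $36,461.00
Senior counsel: 40.8 × $460 = $18,768.00
Associate: 89.9 × $390 = $35,061.00
Paralegal: 116.4 × $125 = $14,550.00
Legal assistant: 57.1 × $120 = $6,852.00
Subtotal: $111,692.00
Less 6% discount: −$6,701.52
Total: $111,692.00 − $6,701.52 = $104,990.48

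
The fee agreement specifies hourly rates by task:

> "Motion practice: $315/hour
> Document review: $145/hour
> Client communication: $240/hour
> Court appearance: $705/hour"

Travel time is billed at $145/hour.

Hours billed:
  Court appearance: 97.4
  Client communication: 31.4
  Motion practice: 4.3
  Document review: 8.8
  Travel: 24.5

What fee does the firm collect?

$82,386.00

Motion practice: 4.3 × $315 = $1,354.50
Document review: 8.8 × $145 = $1,276.00
Client communication: 31.4 × $240 = $7,536.00
Court appearance: 97.4 × $705 = $68,667.00
Subtotal: $1,354.50 + $1,276.00 + $7,536.00 + $68,667.00 = $78,833.50
Travel: 24.5 × $145 = $3,552.50
Total: $78,833.50 + $3,552.50 = $82,386.00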